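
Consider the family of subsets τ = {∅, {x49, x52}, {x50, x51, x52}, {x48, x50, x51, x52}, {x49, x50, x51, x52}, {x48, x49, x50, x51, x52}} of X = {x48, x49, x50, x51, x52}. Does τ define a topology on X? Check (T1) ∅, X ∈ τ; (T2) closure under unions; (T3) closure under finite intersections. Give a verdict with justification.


τ is NOT a topology on X.

Axiom (T1): ∅ ∈ τ? Yes; X ∈ τ? Yes.
Axiom (T2/T3): check pairwise unions and intersections of members of τ.
Counterexample for (T3): {x49, x52} ∩ {x50, x51, x52} = {x52} ∉ τ. Therefore τ is NOT a topology.


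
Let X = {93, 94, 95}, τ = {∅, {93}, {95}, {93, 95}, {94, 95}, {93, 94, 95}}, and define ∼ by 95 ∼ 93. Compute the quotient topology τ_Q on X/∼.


X/∼ = {[93=95], [94]}; |τ_Q| = 3.

Equivalence classes: [93=95], [94].
Quotient map π: X → X/∼ sends 93 ↦ [93=95], 94 ↦ [94], 95 ↦ [93=95].
For each subset V ⊆ X/∼, compute π^{-1}(V) ⊆ X and check whether π^{-1}(V) ∈ τ. V is open in τ_Q iff π^{-1}(V) ∈ τ.
  V = {}: π^{-1}(V) = ∅ ∈ τ ✓.
  V = {[93=95]}: π^{-1}(V) = {93, 95} ∈ τ ✓.
  V = {[94]}: π^{-1}(V) = {94} ∉ τ ✗.
  V = {[93=95], [94]}: π^{-1}(V) = {93, 94, 95} ∈ τ ✓.
Open sets in the quotient: τ_Q = {{}, {[93=95]}, {[93=95], [94]}} (3 elements).


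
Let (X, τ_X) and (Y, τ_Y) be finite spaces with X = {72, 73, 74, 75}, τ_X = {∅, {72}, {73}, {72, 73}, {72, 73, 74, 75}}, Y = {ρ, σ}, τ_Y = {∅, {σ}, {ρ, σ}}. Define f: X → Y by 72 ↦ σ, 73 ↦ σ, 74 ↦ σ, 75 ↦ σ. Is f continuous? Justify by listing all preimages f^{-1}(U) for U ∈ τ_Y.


f IS continuous.

Compute f^{-1}(U) for each U ∈ τ_Y:
  U = ∅: f^{-1}(U) = ∅ ∈ τ_X ✓.
  U = {σ}: f^{-1}(U) = {72, 73, 74, 75} ∈ τ_X ✓.
  U = {ρ, σ}: f^{-1}(U) = {72, 73, 74, 75} ∈ τ_X ✓.
Every preimage lies in τ_X, so f IS continuous.


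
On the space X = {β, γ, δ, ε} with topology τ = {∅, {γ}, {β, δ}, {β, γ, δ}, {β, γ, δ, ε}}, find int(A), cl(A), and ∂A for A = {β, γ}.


int(A) = {γ}, cl(A) = {β, γ, δ, ε}, ∂A = {β, δ, ε}.

Closed sets in (X, τ) are complements of opens:
  closed(X, τ) = {∅, {ε}, {γ, ε}, {β, δ, ε}, {β, γ, δ, ε}}.
int(A) = ⋃ {U ∈ τ : U ⊆ A}. Opens contained in A: ∅, {γ}.
Taking the union of these: int(A) = {γ}.
cl(A) = ⋂ {C closed : A ⊆ C}. Closed sets containing A: {β, γ, δ, ε}.
Intersecting these: cl(A) = {β, γ, δ, ε}.
∂A = cl(A) ∖ int(A) = {β, γ, δ, ε} ∖ {γ} = {β, δ, ε}.


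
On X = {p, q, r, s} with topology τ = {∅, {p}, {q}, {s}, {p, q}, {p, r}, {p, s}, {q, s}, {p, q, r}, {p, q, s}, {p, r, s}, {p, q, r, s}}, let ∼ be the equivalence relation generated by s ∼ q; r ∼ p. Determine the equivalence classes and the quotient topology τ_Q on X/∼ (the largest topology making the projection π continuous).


X/∼ = {[p=r], [q=s]}; |τ_Q| = 4.

Equivalence classes: [p=r], [q=s].
Quotient map π: X → X/∼ sends p ↦ [p=r], q ↦ [q=s], r ↦ [p=r], s ↦ [q=s].
For each subset V ⊆ X/∼, compute π^{-1}(V) ⊆ X and check whether π^{-1}(V) ∈ τ. V is open in τ_Q iff π^{-1}(V) ∈ τ.
  V = {}: π^{-1}(V) = ∅ ∈ τ ✓.
  V = {[p=r]}: π^{-1}(V) = {p, r} ∈ τ ✓.
  V = {[q=s]}: π^{-1}(V) = {q, s} ∈ τ ✓.
  V = {[p=r], [q=s]}: π^{-1}(V) = {p, q, r, s} ∈ τ ✓.
Open sets in the quotient: τ_Q = {{}, {[p=r]}, {[q=s]}, {[p=r], [q=s]}} (4 elements).


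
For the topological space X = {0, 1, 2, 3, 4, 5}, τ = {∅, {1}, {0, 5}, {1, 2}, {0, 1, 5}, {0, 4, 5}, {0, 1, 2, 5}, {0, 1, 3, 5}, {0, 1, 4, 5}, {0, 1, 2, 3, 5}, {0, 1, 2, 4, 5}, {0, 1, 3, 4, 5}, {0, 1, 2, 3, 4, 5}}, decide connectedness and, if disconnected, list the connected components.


(X, τ) is connected.

Find clopen sets (U ∈ τ with X ∖ U ∈ τ):
  U = ∅, X ∖ U = {0, 1, 2, 3, 4, 5} — both open, so U is clopen.
  U = {0, 1, 2, 3, 4, 5}, X ∖ U = ∅ — both open, so U is clopen.
Only trivial clopens (∅ and X) exist, so (X, τ) is connected.
Compute connected components by grouping points that agree on all clopens:
  component: {0, 1, 2, 3, 4, 5}


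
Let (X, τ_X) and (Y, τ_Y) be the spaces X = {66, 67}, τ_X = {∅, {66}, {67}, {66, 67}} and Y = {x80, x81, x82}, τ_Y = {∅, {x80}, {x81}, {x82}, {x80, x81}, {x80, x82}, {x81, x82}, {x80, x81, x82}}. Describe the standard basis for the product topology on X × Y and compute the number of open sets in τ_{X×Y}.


Basis B = {∅ × ∅, {66} × {x80}, {66} × {x81}, {66} × {x82}, {67} × {x80}, {67} × {x81}, {67} × {x82}, {66} × {x80, x81}, {66} × {x80, x82}, {66, 67} × {x80}, {66} × {x81, x82}, {66, 67} × {x81}, {66, 67} × {x82}, {67} × {x80, x81}, {67} × {x80, x82}, {67} × {x81, x82}, {66} × {x80, x81, x82}, {67} × {x80, x81, x82}, {66, 67} × {x80, x81}, {66, 67} × {x80, x82}, {66, 67} × {x81, x82}, {66, 67} × {x80, x81, x82}}; |τ_{X×Y}| = 64.

Enumerate products U × V with U ∈ τ_X, V ∈ τ_Y (deduplicated):
  ∅ × ∅ = {} (∅)
  {66} × {x80} = {(66,x80)}
  {66} × {x81} = {(66,x81)}
  {66} × {x82} = {(66,x82)}
  {67} × {x80} = {(67,x80)}
  {67} × {x81} = {(67,x81)}
  {67} × {x82} = {(67,x82)}
  {66} × {x80, x81} = {(66,x80), (66,x81)}
  {66} × {x80, x82} = {(66,x80), (66,x82)}
  {66, 67} × {x80} = {(66,x80), (67,x80)}
  {66} × {x81, x82} = {(66,x81), (66,x82)}
  {66, 67} × {x81} = {(66,x81), (67,x81)}
  {66, 67} × {x82} = {(66,x82), (67,x82)}
  {67} × {x80, x81} = {(67,x80), (67,x81)}
  {67} × {x80, x82} = {(67,x80), (67,x82)}
  {67} × {x81, x82} = {(67,x81), (67,x82)}
  {66} × {x80, x81, x82} = {(66,x80), (66,x81), (66,x82)}
  {67} × {x80, x81, x82} = {(67,x80), (67,x81), (67,x82)}
  {66, 67} × {x80, x81} = {(66,x80), (66,x81), (67,x80), (67,x81)}
  {66, 67} × {x80, x82} = {(66,x80), (66,x82), (67,x80), (67,x82)}
  {66, 67} × {x81, x82} = {(66,x81), (66,x82), (67,x81), (67,x82)}
  {66, 67} × {x80, x81, x82} = {(66,x80), (66,x81), (66,x82), (67,x80), (67,x81), (67,x82)}
These 22 distinct sets form the basis B.
Close under arbitrary unions to get τ_{X×Y}; counting gives |τ_{X×Y}| = 64.


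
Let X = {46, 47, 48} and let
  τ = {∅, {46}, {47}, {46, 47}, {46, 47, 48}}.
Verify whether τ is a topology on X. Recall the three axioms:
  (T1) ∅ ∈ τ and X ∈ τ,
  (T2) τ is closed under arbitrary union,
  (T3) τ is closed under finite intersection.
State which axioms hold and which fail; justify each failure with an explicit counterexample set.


τ IS a topology on X.

Axiom (T1): ∅ ∈ τ? Yes; X ∈ τ? Yes.
Axiom (T2/T3): check pairwise unions and intersections of members of τ.
All pairwise intersections and unions checked — each lies in τ. Therefore τ satisfies (T1), (T2), (T3): it IS a topology on X.


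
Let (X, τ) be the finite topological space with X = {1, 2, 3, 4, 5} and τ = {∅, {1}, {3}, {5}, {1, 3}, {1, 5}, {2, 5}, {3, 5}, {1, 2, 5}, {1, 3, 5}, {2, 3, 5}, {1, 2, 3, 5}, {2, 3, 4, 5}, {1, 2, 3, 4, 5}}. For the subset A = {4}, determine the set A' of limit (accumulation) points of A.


A' = ∅

For each x ∈ X, list the open sets U ∈ τ with x ∈ U, then check whether U ∩ (A ∖ {x}) ≠ ∅ for every such U.
  x = 1: open {1} ∋ x has {1} ∩ (A ∖ {1}) = ∅, so x is NOT a limit point.
  x = 2: open {2, 5} ∋ x has {2, 5} ∩ (A ∖ {2}) = ∅, so x is NOT a limit point.
  x = 3: open {3} ∋ x has {3} ∩ (A ∖ {3}) = ∅, so x is NOT a limit point.
  x = 4: open {2, 3, 4, 5} ∋ x has {2, 3, 4, 5} ∩ (A ∖ {4}) = ∅, so x is NOT a limit point.
  x = 5: open {5} ∋ x has {5} ∩ (A ∖ {5}) = ∅, so x is NOT a limit point.
Collecting: A' = ∅.


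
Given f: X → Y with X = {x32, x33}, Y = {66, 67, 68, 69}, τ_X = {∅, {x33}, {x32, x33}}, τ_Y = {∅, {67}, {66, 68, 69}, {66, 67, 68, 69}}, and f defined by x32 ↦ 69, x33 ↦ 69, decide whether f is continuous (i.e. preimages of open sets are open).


f IS continuous.

Compute f^{-1}(U) for each U ∈ τ_Y:
  U = ∅: f^{-1}(U) = ∅ ∈ τ_X ✓.
  U = {67}: f^{-1}(U) = ∅ ∈ τ_X ✓.
  U = {66, 68, 69}: f^{-1}(U) = {x32, x33} ∈ τ_X ✓.
  U = {66, 67, 68, 69}: f^{-1}(U) = {x32, x33} ∈ τ_X ✓.
Every preimage lies in τ_X, so f IS continuous.


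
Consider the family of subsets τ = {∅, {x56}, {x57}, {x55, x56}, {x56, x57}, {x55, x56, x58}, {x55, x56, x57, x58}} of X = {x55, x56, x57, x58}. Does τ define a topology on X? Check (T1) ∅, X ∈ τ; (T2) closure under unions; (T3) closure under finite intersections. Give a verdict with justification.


τ is NOT a topology on X.

Axiom (T1): ∅ ∈ τ? Yes; X ∈ τ? Yes.
Axiom (T2/T3): check pairwise unions and intersections of members of τ.
Counterexample for (T2): {x57} ∪ {x55, x56} = {x55, x56, x57} ∉ τ. Therefore τ is NOT a topology.


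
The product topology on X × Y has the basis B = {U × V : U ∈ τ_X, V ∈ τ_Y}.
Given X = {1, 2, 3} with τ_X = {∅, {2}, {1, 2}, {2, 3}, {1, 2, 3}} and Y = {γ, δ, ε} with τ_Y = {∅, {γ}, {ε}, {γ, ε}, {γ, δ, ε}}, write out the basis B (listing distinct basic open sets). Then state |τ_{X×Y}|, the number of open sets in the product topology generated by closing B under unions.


Basis B = {∅ × ∅, {2} × {γ}, {2} × {ε}, {1, 2} × {γ}, {1, 2} × {ε}, {2} × {γ, ε}, {2, 3} × {γ}, {2, 3} × {ε}, {1, 2, 3} × {γ}, {1, 2, 3} × {ε}, {2} × {γ, δ, ε}, {1, 2} × {γ, ε}, {2, 3} × {γ, ε}, {1, 2} × {γ, δ, ε}, {1, 2, 3} × {γ, ε}, {2, 3} × {γ, δ, ε}, {1, 2, 3} × {γ, δ, ε}}; |τ_{X×Y}| = 50.

Enumerate products U × V with U ∈ τ_X, V ∈ τ_Y (deduplicated):
  ∅ × ∅ = {} (∅)
  {2} × {γ} = {(2,γ)}
  {2} × {ε} = {(2,ε)}
  {1, 2} × {γ} = {(1,γ), (2,γ)}
  {1, 2} × {ε} = {(1,ε), (2,ε)}
  {2} × {γ, ε} = {(2,γ), (2,ε)}
  {2, 3} × {γ} = {(2,γ), (3,γ)}
  {2, 3} × {ε} = {(2,ε), (3,ε)}
  {1, 2, 3} × {γ} = {(1,γ), (2,γ), (3,γ)}
  {1, 2, 3} × {ε} = {(1,ε), (2,ε), (3,ε)}
  {2} × {γ, δ, ε} = {(2,γ), (2,δ), (2,ε)}
  {1, 2} × {γ, ε} = {(1,γ), (1,ε), (2,γ), (2,ε)}
  {2, 3} × {γ, ε} = {(2,γ), (2,ε), (3,γ), (3,ε)}
  {1, 2} × {γ, δ, ε} = {(1,γ), (1,δ), (1,ε), (2,γ), (2,δ), (2,ε)}
  {1, 2, 3} × {γ, ε} = {(1,γ), (1,ε), (2,γ), (2,ε), (3,γ), (3,ε)}
  {2, 3} × {γ, δ, ε} = {(2,γ), (2,δ), (2,ε), (3,γ), (3,δ), (3,ε)}
  {1, 2, 3} × {γ, δ, ε} = {(1,γ), (1,δ), (1,ε), (2,γ), (2,δ), (2,ε), (3,γ), (3,δ), (3,ε)}
These 17 distinct sets form the basis B.
Close under arbitrary unions to get τ_{X×Y}; counting gives |τ_{X×Y}| = 50.


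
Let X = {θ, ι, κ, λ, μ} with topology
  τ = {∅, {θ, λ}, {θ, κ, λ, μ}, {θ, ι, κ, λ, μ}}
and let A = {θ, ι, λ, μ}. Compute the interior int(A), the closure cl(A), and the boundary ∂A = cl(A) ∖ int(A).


int(A) = {θ, λ}, cl(A) = {θ, ι, κ, λ, μ}, ∂A = {ι, κ, μ}.

Closed sets in (X, τ) are complements of opens:
  closed(X, τ) = {∅, {ι}, {ι, κ, μ}, {θ, ι, κ, λ, μ}}.
int(A) = ⋃ {U ∈ τ : U ⊆ A}. Opens contained in A: ∅, {θ, λ}.
Taking the union of these: int(A) = {θ, λ}.
cl(A) = ⋂ {C closed : A ⊆ C}. Closed sets containing A: {θ, ι, κ, λ, μ}.
Intersecting these: cl(A) = {θ, ι, κ, λ, μ}.
∂A = cl(A) ∖ int(A) = {θ, ι, κ, λ, μ} ∖ {θ, λ} = {ι, κ, μ}.


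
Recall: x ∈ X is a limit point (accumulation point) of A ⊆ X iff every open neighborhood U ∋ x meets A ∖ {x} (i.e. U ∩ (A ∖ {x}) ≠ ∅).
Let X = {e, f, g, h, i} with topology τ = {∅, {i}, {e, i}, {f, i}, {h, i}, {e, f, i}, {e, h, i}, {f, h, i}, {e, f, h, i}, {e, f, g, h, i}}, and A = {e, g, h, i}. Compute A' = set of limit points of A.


A' = {e, f, g, h}

For each x ∈ X, list the open sets U ∈ τ with x ∈ U, then check whether U ∩ (A ∖ {x}) ≠ ∅ for every such U.
  x = e: opens ∋ x are {e, i}, {e, f, i}, {e, h, i}, {e, f, h, i}, {e, f, g, h, i}; each meets A ∖ {e}, so x IS a limit point.
  x = f: opens ∋ x are {f, i}, {e, f, i}, {f, h, i}, {e, f, h, i}, {e, f, g, h, i}; each meets A ∖ {f}, so x IS a limit point.
  x = g: opens ∋ x are {e, f, g, h, i}; each meets A ∖ {g}, so x IS a limit point.
  x = h: opens ∋ x are {h, i}, {e, h, i}, {f, h, i}, {e, f, h, i}, {e, f, g, h, i}; each meets A ∖ {h}, so x IS a limit point.
  x = i: open {i} ∋ x has {i} ∩ (A ∖ {i}) = ∅, so x is NOT a limit point.
Collecting: A' = {e, f, g, h}.


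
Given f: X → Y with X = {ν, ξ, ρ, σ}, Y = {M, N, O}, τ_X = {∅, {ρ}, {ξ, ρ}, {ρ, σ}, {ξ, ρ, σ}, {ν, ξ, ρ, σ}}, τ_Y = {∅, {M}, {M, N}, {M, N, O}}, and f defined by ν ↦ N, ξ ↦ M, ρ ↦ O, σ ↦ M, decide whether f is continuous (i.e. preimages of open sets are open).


f is NOT continuous.

Compute f^{-1}(U) for each U ∈ τ_Y:
  U = ∅: f^{-1}(U) = ∅ ∈ τ_X ✓.
  U = {M}: f^{-1}(U) = {ξ, σ} ∉ τ_X ✗.
  U = {M, N}: f^{-1}(U) = {ν, ξ, σ} ∉ τ_X ✗.
  U = {M, N, O}: f^{-1}(U) = {ν, ξ, ρ, σ} ∈ τ_X ✓.
Found U = {M} with f^{-1}(U) = {ξ, σ} not in τ_X. Therefore f is NOT continuous.


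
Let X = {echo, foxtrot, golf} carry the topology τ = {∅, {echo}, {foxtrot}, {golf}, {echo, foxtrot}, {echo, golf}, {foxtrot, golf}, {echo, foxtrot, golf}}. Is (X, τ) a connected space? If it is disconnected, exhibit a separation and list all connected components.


(X, τ) is disconnected; components = [{echo}, {foxtrot}, {golf}].

Find clopen sets (U ∈ τ with X ∖ U ∈ τ):
  U = ∅, X ∖ U = {echo, foxtrot, golf} — both open, so U is clopen.
  U = {echo}, X ∖ U = {foxtrot, golf} — both open, so U is clopen.
  U = {foxtrot}, X ∖ U = {echo, golf} — both open, so U is clopen.
  U = {golf}, X ∖ U = {echo, foxtrot} — both open, so U is clopen.
  U = {echo, foxtrot}, X ∖ U = {golf} — both open, so U is clopen.
  U = {echo, golf}, X ∖ U = {foxtrot} — both open, so U is clopen.
  U = {foxtrot, golf}, X ∖ U = {echo} — both open, so U is clopen.
  U = {echo, foxtrot, golf}, X ∖ U = ∅ — both open, so U is clopen.
Nontrivial clopen(s) exist: e.g. {golf}. So (X, τ) is disconnected.
Compute connected components by grouping points that agree on all clopens:
  component: {echo}
  component: {foxtrot}
  component: {golf}


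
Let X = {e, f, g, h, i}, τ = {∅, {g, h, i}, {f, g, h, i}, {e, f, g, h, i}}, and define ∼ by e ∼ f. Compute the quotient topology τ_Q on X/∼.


X/∼ = {[e=f], [g], [h], [i]}; |τ_Q| = 3.

Equivalence classes: [e=f], [g], [h], [i].
Quotient map π: X → X/∼ sends e ↦ [e=f], f ↦ [e=f], g ↦ [g], h ↦ [h], i ↦ [i].
For each subset V ⊆ X/∼, compute π^{-1}(V) ⊆ X and check whether π^{-1}(V) ∈ τ. V is open in τ_Q iff π^{-1}(V) ∈ τ.
  V = {}: π^{-1}(V) = ∅ ∈ τ ✓.
  V = {[e=f]}: π^{-1}(V) = {e, f} ∉ τ ✗.
  V = {[g]}: π^{-1}(V) = {g} ∉ τ ✗.
  V = {[e=f], [g]}: π^{-1}(V) = {e, f, g} ∉ τ ✗.
  V = {[h]}: π^{-1}(V) = {h} ∉ τ ✗.
  V = {[e=f], [h]}: π^{-1}(V) = {e, f, h} ∉ τ ✗.
  V = {[g], [h]}: π^{-1}(V) = {g, h} ∉ τ ✗.
  V = {[e=f], [g], [h]}: π^{-1}(V) = {e, f, g, h} ∉ τ ✗.
  V = {[i]}: π^{-1}(V) = {i} ∉ τ ✗.
  V = {[e=f], [i]}: π^{-1}(V) = {e, f, i} ∉ τ ✗.
  V = {[g], [i]}: π^{-1}(V) = {g, i} ∉ τ ✗.
  V = {[e=f], [g], [i]}: π^{-1}(V) = {e, f, g, i} ∉ τ ✗.
  V = {[h], [i]}: π^{-1}(V) = {h, i} ∉ τ ✗.
  V = {[e=f], [h], [i]}: π^{-1}(V) = {e, f, h, i} ∉ τ ✗.
  V = {[g], [h], [i]}: π^{-1}(V) = {g, h, i} ∈ τ ✓.
  V = {[e=f], [g], [h], [i]}: π^{-1}(V) = {e, f, g, h, i} ∈ τ ✓.
Open sets in the quotient: τ_Q = {{}, {[g], [h], [i]}, {[e=f], [g], [h], [i]}} (3 elements).


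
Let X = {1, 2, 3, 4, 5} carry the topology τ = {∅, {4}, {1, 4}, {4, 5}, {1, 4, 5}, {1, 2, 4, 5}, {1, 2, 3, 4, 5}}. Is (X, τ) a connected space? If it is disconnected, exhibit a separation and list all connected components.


(X, τ) is connected.

Find clopen sets (U ∈ τ with X ∖ U ∈ τ):
  U = ∅, X ∖ U = {1, 2, 3, 4, 5} — both open, so U is clopen.
  U = {1, 2, 3, 4, 5}, X ∖ U = ∅ — both open, so U is clopen.
Only trivial clopens (∅ and X) exist, so (X, τ) is connected.
Compute connected components by grouping points that agree on all clopens:
  component: {1, 2, 3, 4, 5}


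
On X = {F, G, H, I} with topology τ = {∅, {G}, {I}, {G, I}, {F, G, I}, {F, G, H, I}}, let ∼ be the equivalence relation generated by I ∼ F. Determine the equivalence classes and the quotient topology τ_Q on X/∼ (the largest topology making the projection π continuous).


X/∼ = {[F=I], [G], [H]}; |τ_Q| = 4.

Equivalence classes: [F=I], [G], [H].
Quotient map π: X → X/∼ sends F ↦ [F=I], G ↦ [G], H ↦ [H], I ↦ [F=I].
For each subset V ⊆ X/∼, compute π^{-1}(V) ⊆ X and check whether π^{-1}(V) ∈ τ. V is open in τ_Q iff π^{-1}(V) ∈ τ.
  V = {}: π^{-1}(V) = ∅ ∈ τ ✓.
  V = {[F=I]}: π^{-1}(V) = {F, I} ∉ τ ✗.
  V = {[G]}: π^{-1}(V) = {G} ∈ τ ✓.
  V = {[F=I], [G]}: π^{-1}(V) = {F, G, I} ∈ τ ✓.
  V = {[H]}: π^{-1}(V) = {H} ∉ τ ✗.
  V = {[F=I], [H]}: π^{-1}(V) = {F, H, I} ∉ τ ✗.
  V = {[G], [H]}: π^{-1}(V) = {G, H} ∉ τ ✗.
  V = {[F=I], [G], [H]}: π^{-1}(V) = {F, G, H, I} ∈ τ ✓.
Open sets in the quotient: τ_Q = {{}, {[G]}, {[F=I], [G]}, {[F=I], [G], [H]}} (4 elements).


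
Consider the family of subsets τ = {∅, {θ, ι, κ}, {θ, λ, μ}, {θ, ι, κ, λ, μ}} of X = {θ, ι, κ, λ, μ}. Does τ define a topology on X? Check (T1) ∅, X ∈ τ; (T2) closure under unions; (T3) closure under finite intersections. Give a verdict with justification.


τ is NOT a topology on X.

Axiom (T1): ∅ ∈ τ? Yes; X ∈ τ? Yes.
Axiom (T2/T3): check pairwise unions and intersections of members of τ.
Counterexample for (T3): {θ, ι, κ} ∩ {θ, λ, μ} = {θ} ∉ τ. Therefore τ is NOT a topology.


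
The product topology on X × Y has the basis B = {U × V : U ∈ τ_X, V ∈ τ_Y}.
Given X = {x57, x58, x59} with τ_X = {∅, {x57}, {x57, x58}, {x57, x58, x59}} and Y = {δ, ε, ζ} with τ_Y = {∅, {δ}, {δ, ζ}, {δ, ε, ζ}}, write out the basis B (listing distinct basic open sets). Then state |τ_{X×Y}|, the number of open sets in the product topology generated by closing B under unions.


Basis B = {∅ × ∅, {x57} × {δ}, {x57} × {δ, ζ}, {x57, x58} × {δ}, {x57} × {δ, ε, ζ}, {x57, x58, x59} × {δ}, {x57, x58} × {δ, ζ}, {x57, x58} × {δ, ε, ζ}, {x57, x58, x59} × {δ, ζ}, {x57, x58, x59} × {δ, ε, ζ}}; |τ_{X×Y}| = 20.

Enumerate products U × V with U ∈ τ_X, V ∈ τ_Y (deduplicated):
  ∅ × ∅ = {} (∅)
  {x57} × {δ} = {(x57,δ)}
  {x57} × {δ, ζ} = {(x57,δ), (x57,ζ)}
  {x57, x58} × {δ} = {(x57,δ), (x58,δ)}
  {x57} × {δ, ε, ζ} = {(x57,δ), (x57,ε), (x57,ζ)}
  {x57, x58, x59} × {δ} = {(x57,δ), (x58,δ), (x59,δ)}
  {x57, x58} × {δ, ζ} = {(x57,δ), (x57,ζ), (x58,δ), (x58,ζ)}
  {x57, x58} × {δ, ε, ζ} = {(x57,δ), (x57,ε), (x57,ζ), (x58,δ), (x58,ε), (x58,ζ)}
  {x57, x58, x59} × {δ, ζ} = {(x57,δ), (x57,ζ), (x58,δ), (x58,ζ), (x59,δ), (x59,ζ)}
  {x57, x58, x59} × {δ, ε, ζ} = {(x57,δ), (x57,ε), (x57,ζ), (x58,δ), (x58,ε), (x58,ζ), (x59,δ), (x59,ε), (x59,ζ)}
These 10 distinct sets form the basis B.
Close under arbitrary unions to get τ_{X×Y}; counting gives |τ_{X×Y}| = 20.


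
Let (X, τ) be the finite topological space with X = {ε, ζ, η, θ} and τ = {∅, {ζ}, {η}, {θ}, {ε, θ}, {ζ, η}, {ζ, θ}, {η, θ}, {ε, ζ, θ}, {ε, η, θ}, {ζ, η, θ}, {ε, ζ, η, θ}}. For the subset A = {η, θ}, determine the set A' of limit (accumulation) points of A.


A' = {ε}

For each x ∈ X, list the open sets U ∈ τ with x ∈ U, then check whether U ∩ (A ∖ {x}) ≠ ∅ for every such U.
  x = ε: opens ∋ x are {ε, θ}, {ε, ζ, θ}, {ε, η, θ}, {ε, ζ, η, θ}; each meets A ∖ {ε}, so x IS a limit point.
  x = ζ: open {ζ} ∋ x has {ζ} ∩ (A ∖ {ζ}) = ∅, so x is NOT a limit point.
  x = η: open {η} ∋ x has {η} ∩ (A ∖ {η}) = ∅, so x is NOT a limit point.
  x = θ: open {θ} ∋ x has {θ} ∩ (A ∖ {θ}) = ∅, so x is NOT a limit point.
Collecting: A' = {ε}.


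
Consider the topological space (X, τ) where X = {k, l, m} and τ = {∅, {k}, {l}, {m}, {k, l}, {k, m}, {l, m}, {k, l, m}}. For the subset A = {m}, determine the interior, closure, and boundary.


int(A) = {m}, cl(A) = {m}, ∂A = ∅.

Closed sets in (X, τ) are complements of opens:
  closed(X, τ) = {∅, {k}, {l}, {m}, {k, l}, {k, m}, {l, m}, {k, l, m}}.
int(A) = ⋃ {U ∈ τ : U ⊆ A}. Opens contained in A: ∅, {m}.
Taking the union of these: int(A) = {m}.
cl(A) = ⋂ {C closed : A ⊆ C}. Closed sets containing A: {m}, {k, m}, {l, m}, {k, l, m}.
Intersecting these: cl(A) = {m}.
∂A = cl(A) ∖ int(A) = {m} ∖ {m} = ∅.


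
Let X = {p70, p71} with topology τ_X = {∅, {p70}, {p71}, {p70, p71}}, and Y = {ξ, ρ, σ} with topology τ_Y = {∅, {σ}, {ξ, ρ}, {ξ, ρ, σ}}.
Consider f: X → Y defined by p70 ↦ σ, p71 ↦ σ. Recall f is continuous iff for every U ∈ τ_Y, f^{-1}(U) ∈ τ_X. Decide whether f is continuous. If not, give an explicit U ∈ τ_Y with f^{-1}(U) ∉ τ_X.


f IS continuous.

Compute f^{-1}(U) for each U ∈ τ_Y:
  U = ∅: f^{-1}(U) = ∅ ∈ τ_X ✓.
  U = {σ}: f^{-1}(U) = {p70, p71} ∈ τ_X ✓.
  U = {ξ, ρ}: f^{-1}(U) = ∅ ∈ τ_X ✓.
  U = {ξ, ρ, σ}: f^{-1}(U) = {p70, p71} ∈ τ_X ✓.
Every preimage lies in τ_X, so f IS continuous.


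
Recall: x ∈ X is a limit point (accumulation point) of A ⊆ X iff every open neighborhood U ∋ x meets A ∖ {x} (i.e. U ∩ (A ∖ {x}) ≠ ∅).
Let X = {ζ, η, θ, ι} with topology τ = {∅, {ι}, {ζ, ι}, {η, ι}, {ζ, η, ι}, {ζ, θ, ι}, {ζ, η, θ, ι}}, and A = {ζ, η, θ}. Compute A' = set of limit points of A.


A' = {θ}

For each x ∈ X, list the open sets U ∈ τ with x ∈ U, then check whether U ∩ (A ∖ {x}) ≠ ∅ for every such U.
  x = ζ: open {ζ, ι} ∋ x has {ζ, ι} ∩ (A ∖ {ζ}) = ∅, so x is NOT a limit point.
  x = η: open {η, ι} ∋ x has {η, ι} ∩ (A ∖ {η}) = ∅, so x is NOT a limit point.
  x = θ: opens ∋ x are {ζ, θ, ι}, {ζ, η, θ, ι}; each meets A ∖ {θ}, so x IS a limit point.
  x = ι: open {ι} ∋ x has {ι} ∩ (A ∖ {ι}) = ∅, so x is NOT a limit point.
Collecting: A' = {θ}.


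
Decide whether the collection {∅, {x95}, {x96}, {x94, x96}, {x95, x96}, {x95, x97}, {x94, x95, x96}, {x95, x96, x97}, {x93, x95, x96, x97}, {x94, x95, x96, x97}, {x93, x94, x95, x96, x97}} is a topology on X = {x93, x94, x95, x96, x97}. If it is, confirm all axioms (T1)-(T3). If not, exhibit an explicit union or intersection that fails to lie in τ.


τ IS a topology on X.

Axiom (T1): ∅ ∈ τ? Yes; X ∈ τ? Yes.
Axiom (T2/T3): check pairwise unions and intersections of members of τ.
All pairwise intersections and unions checked — each lies in τ. Therefore τ satisfies (T1), (T2), (T3): it IS a topology on X.


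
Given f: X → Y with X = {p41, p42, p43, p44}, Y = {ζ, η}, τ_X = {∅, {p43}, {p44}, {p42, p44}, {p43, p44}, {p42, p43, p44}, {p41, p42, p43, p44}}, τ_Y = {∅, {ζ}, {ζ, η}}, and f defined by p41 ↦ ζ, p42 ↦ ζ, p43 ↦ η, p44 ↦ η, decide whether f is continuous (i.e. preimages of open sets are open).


f is NOT continuous.

Compute f^{-1}(U) for each U ∈ τ_Y:
  U = ∅: f^{-1}(U) = ∅ ∈ τ_X ✓.
  U = {ζ}: f^{-1}(U) = {p41, p42} ∉ τ_X ✗.
  U = {ζ, η}: f^{-1}(U) = {p41, p42, p43, p44} ∈ τ_X ✓.
Found U = {ζ} with f^{-1}(U) = {p41, p42} not in τ_X. Therefore f is NOT continuous.


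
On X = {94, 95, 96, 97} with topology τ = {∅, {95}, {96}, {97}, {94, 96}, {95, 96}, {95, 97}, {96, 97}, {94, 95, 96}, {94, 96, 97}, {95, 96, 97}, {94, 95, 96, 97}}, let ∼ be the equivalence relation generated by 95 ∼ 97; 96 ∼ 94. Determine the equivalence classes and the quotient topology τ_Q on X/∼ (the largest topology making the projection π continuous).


X/∼ = {[94=96], [95=97]}; |τ_Q| = 4.

Equivalence classes: [94=96], [95=97].
Quotient map π: X → X/∼ sends 94 ↦ [94=96], 95 ↦ [95=97], 96 ↦ [94=96], 97 ↦ [95=97].
For each subset V ⊆ X/∼, compute π^{-1}(V) ⊆ X and check whether π^{-1}(V) ∈ τ. V is open in τ_Q iff π^{-1}(V) ∈ τ.
  V = {}: π^{-1}(V) = ∅ ∈ τ ✓.
  V = {[94=96]}: π^{-1}(V) = {94, 96} ∈ τ ✓.
  V = {[95=97]}: π^{-1}(V) = {95, 97} ∈ τ ✓.
  V = {[94=96], [95=97]}: π^{-1}(V) = {94, 95, 96, 97} ∈ τ ✓.
Open sets in the quotient: τ_Q = {{}, {[94=96]}, {[95=97]}, {[94=96], [95=97]}} (4 elements).


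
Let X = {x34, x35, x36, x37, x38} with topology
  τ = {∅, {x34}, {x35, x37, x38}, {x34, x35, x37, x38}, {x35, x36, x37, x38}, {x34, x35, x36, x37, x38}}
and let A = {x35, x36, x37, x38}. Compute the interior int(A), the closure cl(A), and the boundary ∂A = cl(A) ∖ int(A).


int(A) = {x35, x36, x37, x38}, cl(A) = {x35, x36, x37, x38}, ∂A = ∅.

Closed sets in (X, τ) are complements of opens:
  closed(X, τ) = {∅, {x34}, {x36}, {x34, x36}, {x35, x36, x37, x38}, {x34, x35, x36, x37, x38}}.
int(A) = ⋃ {U ∈ τ : U ⊆ A}. Opens contained in A: ∅, {x35, x37, x38}, {x35, x36, x37, x38}.
Taking the union of these: int(A) = {x35, x36, x37, x38}.
cl(A) = ⋂ {C closed : A ⊆ C}. Closed sets containing A: {x35, x36, x37, x38}, {x34, x35, x36, x37, x38}.
Intersecting these: cl(A) = {x35, x36, x37, x38}.
∂A = cl(A) ∖ int(A) = {x35, x36, x37, x38} ∖ {x35, x36, x37, x38} = ∅.


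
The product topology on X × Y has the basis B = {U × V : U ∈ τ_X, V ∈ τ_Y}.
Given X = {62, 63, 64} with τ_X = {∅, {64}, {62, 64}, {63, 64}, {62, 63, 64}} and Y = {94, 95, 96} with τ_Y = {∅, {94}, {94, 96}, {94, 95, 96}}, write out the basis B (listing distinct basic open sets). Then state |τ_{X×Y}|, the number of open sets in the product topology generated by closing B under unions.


Basis B = {∅ × ∅, {64} × {94}, {62, 64} × {94}, {63, 64} × {94}, {64} × {94, 96}, {62, 63, 64} × {94}, {64} × {94, 95, 96}, {62, 64} × {94, 96}, {63, 64} × {94, 96}, {62, 64} × {94, 95, 96}, {62, 63, 64} × {94, 96}, {63, 64} × {94, 95, 96}, {62, 63, 64} × {94, 95, 96}}; |τ_{X×Y}| = 30.

Enumerate products U × V with U ∈ τ_X, V ∈ τ_Y (deduplicated):
  ∅ × ∅ = {} (∅)
  {64} × {94} = {(64,94)}
  {62, 64} × {94} = {(62,94), (64,94)}
  {63, 64} × {94} = {(63,94), (64,94)}
  {64} × {94, 96} = {(64,94), (64,96)}
  {62, 63, 64} × {94} = {(62,94), (63,94), (64,94)}
  {64} × {94, 95, 96} = {(64,94), (64,95), (64,96)}
  {62, 64} × {94, 96} = {(62,94), (62,96), (64,94), (64,96)}
  {63, 64} × {94, 96} = {(63,94), (63,96), (64,94), (64,96)}
  {62, 64} × {94, 95, 96} = {(62,94), (62,95), (62,96), (64,94), (64,95), (64,96)}
  {62, 63, 64} × {94, 96} = {(62,94), (62,96), (63,94), (63,96), (64,94), (64,96)}
  {63, 64} × {94, 95, 96} = {(63,94), (63,95), (63,96), (64,94), (64,95), (64,96)}
  {62, 63, 64} × {94, 95, 96} = {(62,94), (62,95), (62,96), (63,94), (63,95), (63,96), (64,94), (64,95), (64,96)}
These 13 distinct sets form the basis B.
Close under arbitrary unions to get τ_{X×Y}; counting gives |τ_{X×Y}| = 30.


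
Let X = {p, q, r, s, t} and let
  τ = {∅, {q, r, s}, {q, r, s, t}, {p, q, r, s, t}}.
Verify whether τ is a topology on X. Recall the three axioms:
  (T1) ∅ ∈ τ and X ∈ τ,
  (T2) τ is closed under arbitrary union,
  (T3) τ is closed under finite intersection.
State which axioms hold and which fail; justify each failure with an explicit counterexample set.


τ IS a topology on X.

Axiom (T1): ∅ ∈ τ? Yes; X ∈ τ? Yes.
Axiom (T2/T3): check pairwise unions and intersections of members of τ.
All pairwise intersections and unions checked — each lies in τ. Therefore τ satisfies (T1), (T2), (T3): it IS a topology on X.


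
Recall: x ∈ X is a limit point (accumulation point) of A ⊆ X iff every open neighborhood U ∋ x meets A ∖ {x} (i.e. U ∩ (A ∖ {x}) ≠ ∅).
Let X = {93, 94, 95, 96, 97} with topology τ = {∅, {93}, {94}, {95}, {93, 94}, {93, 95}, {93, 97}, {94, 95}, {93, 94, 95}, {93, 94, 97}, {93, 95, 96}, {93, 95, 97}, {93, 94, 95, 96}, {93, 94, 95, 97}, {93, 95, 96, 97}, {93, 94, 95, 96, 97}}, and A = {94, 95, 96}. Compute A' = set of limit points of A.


A' = {96}

For each x ∈ X, list the open sets U ∈ τ with x ∈ U, then check whether U ∩ (A ∖ {x}) ≠ ∅ for every such U.
  x = 93: open {93} ∋ x has {93} ∩ (A ∖ {93}) = ∅, so x is NOT a limit point.
  x = 94: open {94} ∋ x has {94} ∩ (A ∖ {94}) = ∅, so x is NOT a limit point.
  x = 95: open {95} ∋ x has {95} ∩ (A ∖ {95}) = ∅, so x is NOT a limit point.
  x = 96: opens ∋ x are {93, 95, 96}, {93, 94, 95, 96}, {93, 95, 96, 97}, {93, 94, 95, 96, 97}; each meets A ∖ {96}, so x IS a limit point.
  x = 97: open {93, 97} ∋ x has {93, 97} ∩ (A ∖ {97}) = ∅, so x is NOT a limit point.
Collecting: A' = {96}.


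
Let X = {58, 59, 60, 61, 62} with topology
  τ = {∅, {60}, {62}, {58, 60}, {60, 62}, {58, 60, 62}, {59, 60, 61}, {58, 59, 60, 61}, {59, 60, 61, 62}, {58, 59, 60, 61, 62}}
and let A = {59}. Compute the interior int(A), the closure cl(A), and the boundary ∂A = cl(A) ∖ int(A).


int(A) = ∅, cl(A) = {59, 61}, ∂A = {59, 61}.

Closed sets in (X, τ) are complements of opens:
  closed(X, τ) = {∅, {58}, {62}, {58, 62}, {59, 61}, {58, 59, 61}, {59, 61, 62}, {58, 59, 60, 61}, {58, 59, 61, 62}, {58, 59, 60, 61, 62}}.
int(A) = ⋃ {U ∈ τ : U ⊆ A}. Opens contained in A: ∅.
Taking the union of these: int(A) = ∅.
cl(A) = ⋂ {C closed : A ⊆ C}. Closed sets containing A: {59, 61}, {58, 59, 61}, {59, 61, 62}, {58, 59, 60, 61}, {58, 59, 61, 62}, {58, 59, 60, 61, 62}.
Intersecting these: cl(A) = {59, 61}.
∂A = cl(A) ∖ int(A) = {59, 61} ∖ ∅ = {59, 61}.


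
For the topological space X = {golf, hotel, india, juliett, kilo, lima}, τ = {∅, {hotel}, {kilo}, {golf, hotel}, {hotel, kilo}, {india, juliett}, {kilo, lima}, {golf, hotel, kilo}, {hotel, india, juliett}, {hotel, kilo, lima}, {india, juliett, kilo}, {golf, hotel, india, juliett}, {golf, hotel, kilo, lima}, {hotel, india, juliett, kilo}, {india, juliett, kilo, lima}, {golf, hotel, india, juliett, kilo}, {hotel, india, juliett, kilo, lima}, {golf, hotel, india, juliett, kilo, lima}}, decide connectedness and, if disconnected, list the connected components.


(X, τ) is disconnected; components = [{golf, hotel}, {india, juliett}, {kilo, lima}].

Find clopen sets (U ∈ τ with X ∖ U ∈ τ):
  U = ∅, X ∖ U = {golf, hotel, india, juliett, kilo, lima} — both open, so U is clopen.
  U = {golf, hotel}, X ∖ U = {india, juliett, kilo, lima} — both open, so U is clopen.
  U = {india, juliett}, X ∖ U = {golf, hotel, kilo, lima} — both open, so U is clopen.
  U = {kilo, lima}, X ∖ U = {golf, hotel, india, juliett} — both open, so U is clopen.
  U = {golf, hotel, india, juliett}, X ∖ U = {kilo, lima} — both open, so U is clopen.
  U = {golf, hotel, kilo, lima}, X ∖ U = {india, juliett} — both open, so U is clopen.
  U = {india, juliett, kilo, lima}, X ∖ U = {golf, hotel} — both open, so U is clopen.
  U = {golf, hotel, india, juliett, kilo, lima}, X ∖ U = ∅ — both open, so U is clopen.
Nontrivial clopen(s) exist: e.g. {india, juliett, kilo, lima}. So (X, τ) is disconnected.
Compute connected components by grouping points that agree on all clopens:
  component: {golf, hotel}
  component: {india, juliett}
  component: {kilo, lima}


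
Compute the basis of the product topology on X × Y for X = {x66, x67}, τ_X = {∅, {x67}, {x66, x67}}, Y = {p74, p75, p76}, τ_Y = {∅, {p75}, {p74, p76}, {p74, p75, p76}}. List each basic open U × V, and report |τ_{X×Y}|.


Basis B = {∅ × ∅, {x67} × {p75}, {x66, x67} × {p75}, {x67} × {p74, p76}, {x67} × {p74, p75, p76}, {x66, x67} × {p74, p76}, {x66, x67} × {p74, p75, p76}}; |τ_{X×Y}| = 9.

Enumerate products U × V with U ∈ τ_X, V ∈ τ_Y (deduplicated):
  ∅ × ∅ = {} (∅)
  {x67} × {p75} = {(x67,p75)}
  {x66, x67} × {p75} = {(x66,p75), (x67,p75)}
  {x67} × {p74, p76} = {(x67,p74), (x67,p76)}
  {x67} × {p74, p75, p76} = {(x67,p74), (x67,p75), (x67,p76)}
  {x66, x67} × {p74, p76} = {(x66,p74), (x66,p76), (x67,p74), (x67,p76)}
  {x66, x67} × {p74, p75, p76} = {(x66,p74), (x66,p75), (x66,p76), (x67,p74), (x67,p75), (x67,p76)}
These 7 distinct sets form the basis B.
Close under arbitrary unions to get τ_{X×Y}; counting gives |τ_{X×Y}| = 9.


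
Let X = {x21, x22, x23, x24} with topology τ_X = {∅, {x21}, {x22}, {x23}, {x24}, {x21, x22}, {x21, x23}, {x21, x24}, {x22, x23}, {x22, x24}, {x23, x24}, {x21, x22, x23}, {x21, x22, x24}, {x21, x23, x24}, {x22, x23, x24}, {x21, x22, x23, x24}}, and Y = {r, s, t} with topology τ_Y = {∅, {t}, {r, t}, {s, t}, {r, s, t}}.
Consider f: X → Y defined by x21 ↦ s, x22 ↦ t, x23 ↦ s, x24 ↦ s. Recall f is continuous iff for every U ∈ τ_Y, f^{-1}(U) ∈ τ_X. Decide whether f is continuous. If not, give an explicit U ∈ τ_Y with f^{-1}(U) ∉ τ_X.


f IS continuous.

Compute f^{-1}(U) for each U ∈ τ_Y:
  U = ∅: f^{-1}(U) = ∅ ∈ τ_X ✓.
  U = {t}: f^{-1}(U) = {x22} ∈ τ_X ✓.
  U = {r, t}: f^{-1}(U) = {x22} ∈ τ_X ✓.
  U = {s, t}: f^{-1}(U) = {x21, x22, x23, x24} ∈ τ_X ✓.
  U = {r, s, t}: f^{-1}(U) = {x21, x22, x23, x24} ∈ τ_X ✓.
Every preimage lies in τ_X, so f IS continuous.


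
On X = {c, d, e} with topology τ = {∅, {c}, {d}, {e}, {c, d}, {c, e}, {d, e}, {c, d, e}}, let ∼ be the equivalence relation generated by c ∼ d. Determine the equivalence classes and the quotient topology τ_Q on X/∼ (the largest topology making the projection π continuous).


X/∼ = {[c=d], [e]}; |τ_Q| = 4.

Equivalence classes: [c=d], [e].
Quotient map π: X → X/∼ sends c ↦ [c=d], d ↦ [c=d], e ↦ [e].
For each subset V ⊆ X/∼, compute π^{-1}(V) ⊆ X and check whether π^{-1}(V) ∈ τ. V is open in τ_Q iff π^{-1}(V) ∈ τ.
  V = {}: π^{-1}(V) = ∅ ∈ τ ✓.
  V = {[c=d]}: π^{-1}(V) = {c, d} ∈ τ ✓.
  V = {[e]}: π^{-1}(V) = {e} ∈ τ ✓.
  V = {[c=d], [e]}: π^{-1}(V) = {c, d, e} ∈ τ ✓.
Open sets in the quotient: τ_Q = {{}, {[c=d]}, {[e]}, {[c=d], [e]}} (4 elements).


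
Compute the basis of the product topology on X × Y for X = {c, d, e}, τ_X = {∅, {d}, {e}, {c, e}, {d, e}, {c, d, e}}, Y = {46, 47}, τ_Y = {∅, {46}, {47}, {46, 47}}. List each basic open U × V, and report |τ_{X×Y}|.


Basis B = {∅ × ∅, {d} × {46}, {d} × {47}, {e} × {46}, {e} × {47}, {c, e} × {46}, {c, e} × {47}, {d} × {46, 47}, {d, e} × {46}, {d, e} × {47}, {e} × {46, 47}, {c, d, e} × {46}, {c, d, e} × {47}, {c, e} × {46, 47}, {d, e} × {46, 47}, {c, d, e} × {46, 47}}; |τ_{X×Y}| = 36.

Enumerate products U × V with U ∈ τ_X, V ∈ τ_Y (deduplicated):
  ∅ × ∅ = {} (∅)
  {d} × {46} = {(d,46)}
  {d} × {47} = {(d,47)}
  {e} × {46} = {(e,46)}
  {e} × {47} = {(e,47)}
  {c, e} × {46} = {(c,46), (e,46)}
  {c, e} × {47} = {(c,47), (e,47)}
  {d} × {46, 47} = {(d,46), (d,47)}
  {d, e} × {46} = {(d,46), (e,46)}
  {d, e} × {47} = {(d,47), (e,47)}
  {e} × {46, 47} = {(e,46), (e,47)}
  {c, d, e} × {46} = {(c,46), (d,46), (e,46)}
  {c, d, e} × {47} = {(c,47), (d,47), (e,47)}
  {c, e} × {46, 47} = {(c,46), (c,47), (e,46), (e,47)}
  {d, e} × {46, 47} = {(d,46), (d,47), (e,46), (e,47)}
  {c, d, e} × {46, 47} = {(c,46), (c,47), (d,46), (d,47), (e,46), (e,47)}
These 16 distinct sets form the basis B.
Close under arbitrary unions to get τ_{X×Y}; counting gives |τ_{X×Y}| = 36.


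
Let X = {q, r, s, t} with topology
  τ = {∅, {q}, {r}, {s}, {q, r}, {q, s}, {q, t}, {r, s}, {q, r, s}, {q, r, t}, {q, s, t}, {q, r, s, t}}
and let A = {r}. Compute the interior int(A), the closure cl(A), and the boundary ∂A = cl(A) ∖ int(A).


int(A) = {r}, cl(A) = {r}, ∂A = ∅.

Closed sets in (X, τ) are complements of opens:
  closed(X, τ) = {∅, {r}, {s}, {t}, {q, t}, {r, s}, {r, t}, {s, t}, {q, r, t}, {q, s, t}, {r, s, t}, {q, r, s, t}}.
int(A) = ⋃ {U ∈ τ : U ⊆ A}. Opens contained in A: ∅, {r}.
Taking the union of these: int(A) = {r}.
cl(A) = ⋂ {C closed : A ⊆ C}. Closed sets containing A: {r}, {r, s}, {r, t}, {q, r, t}, {r, s, t}, {q, r, s, t}.
Intersecting these: cl(A) = {r}.
∂A = cl(A) ∖ int(A) = {r} ∖ {r} = ∅.


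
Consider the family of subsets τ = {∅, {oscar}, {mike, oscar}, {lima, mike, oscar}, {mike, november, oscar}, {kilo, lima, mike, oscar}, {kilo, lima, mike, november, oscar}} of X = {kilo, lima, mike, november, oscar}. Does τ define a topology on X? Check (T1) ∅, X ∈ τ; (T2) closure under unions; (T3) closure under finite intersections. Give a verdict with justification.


τ is NOT a topology on X.

Axiom (T1): ∅ ∈ τ? Yes; X ∈ τ? Yes.
Axiom (T2/T3): check pairwise unions and intersections of members of τ.
Counterexample for (T2): {lima, mike, oscar} ∪ {mike, november, oscar} = {lima, mike, november, oscar} ∉ τ. Therefore τ is NOT a topology.


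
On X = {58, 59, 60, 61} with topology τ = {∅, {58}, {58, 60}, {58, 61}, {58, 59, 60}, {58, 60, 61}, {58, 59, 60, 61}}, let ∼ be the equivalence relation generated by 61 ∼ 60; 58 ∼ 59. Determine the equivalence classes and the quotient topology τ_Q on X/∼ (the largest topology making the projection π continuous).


X/∼ = {[58=59], [60=61]}; |τ_Q| = 2.

Equivalence classes: [58=59], [60=61].
Quotient map π: X → X/∼ sends 58 ↦ [58=59], 59 ↦ [58=59], 60 ↦ [60=61], 61 ↦ [60=61].
For each subset V ⊆ X/∼, compute π^{-1}(V) ⊆ X and check whether π^{-1}(V) ∈ τ. V is open in τ_Q iff π^{-1}(V) ∈ τ.
  V = {}: π^{-1}(V) = ∅ ∈ τ ✓.
  V = {[58=59]}: π^{-1}(V) = {58, 59} ∉ τ ✗.
  V = {[60=61]}: π^{-1}(V) = {60, 61} ∉ τ ✗.
  V = {[58=59], [60=61]}: π^{-1}(V) = {58, 59, 60, 61} ∈ τ ✓.
Open sets in the quotient: τ_Q = {{}, {[58=59], [60=61]}} (2 elements).


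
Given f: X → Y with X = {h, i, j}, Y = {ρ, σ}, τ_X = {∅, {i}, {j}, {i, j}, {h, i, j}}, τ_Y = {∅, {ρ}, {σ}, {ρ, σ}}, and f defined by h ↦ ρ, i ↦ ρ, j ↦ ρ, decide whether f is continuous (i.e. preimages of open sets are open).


f IS continuous.

Compute f^{-1}(U) for each U ∈ τ_Y:
  U = ∅: f^{-1}(U) = ∅ ∈ τ_X ✓.
  U = {ρ}: f^{-1}(U) = {h, i, j} ∈ τ_X ✓.
  U = {σ}: f^{-1}(U) = ∅ ∈ τ_X ✓.
  U = {ρ, σ}: f^{-1}(U) = {h, i, j} ∈ τ_X ✓.
Every preimage lies in τ_X, so f IS continuous.


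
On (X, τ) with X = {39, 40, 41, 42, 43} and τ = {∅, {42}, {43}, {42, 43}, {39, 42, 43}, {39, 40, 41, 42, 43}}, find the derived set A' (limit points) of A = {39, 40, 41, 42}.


A' = {39, 40, 41}

For each x ∈ X, list the open sets U ∈ τ with x ∈ U, then check whether U ∩ (A ∖ {x}) ≠ ∅ for every such U.
  x = 39: opens ∋ x are {39, 42, 43}, {39, 40, 41, 42, 43}; each meets A ∖ {39}, so x IS a limit point.
  x = 40: opens ∋ x are {39, 40, 41, 42, 43}; each meets A ∖ {40}, so x IS a limit point.
  x = 41: opens ∋ x are {39, 40, 41, 42, 43}; each meets A ∖ {41}, so x IS a limit point.
  x = 42: open {42} ∋ x has {42} ∩ (A ∖ {42}) = ∅, so x is NOT a limit point.
  x = 43: open {43} ∋ x has {43} ∩ (A ∖ {43}) = ∅, so x is NOT a limit point.
Collecting: A' = {39, 40, 41}.


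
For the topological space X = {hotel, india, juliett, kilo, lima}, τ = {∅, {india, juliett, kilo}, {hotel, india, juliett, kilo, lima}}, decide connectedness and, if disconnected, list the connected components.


(X, τ) is connected.

Find clopen sets (U ∈ τ with X ∖ U ∈ τ):
  U = ∅, X ∖ U = {hotel, india, juliett, kilo, lima} — both open, so U is clopen.
  U = {hotel, india, juliett, kilo, lima}, X ∖ U = ∅ — both open, so U is clopen.
Only trivial clopens (∅ and X) exist, so (X, τ) is connected.
Compute connected components by grouping points that agree on all clopens:
  component: {hotel, india, juliett, kilo, lima}


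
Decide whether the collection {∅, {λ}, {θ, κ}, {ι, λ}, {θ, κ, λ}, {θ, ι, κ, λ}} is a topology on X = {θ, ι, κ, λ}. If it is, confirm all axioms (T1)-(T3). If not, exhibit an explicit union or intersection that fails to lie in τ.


τ IS a topology on X.

Axiom (T1): ∅ ∈ τ? Yes; X ∈ τ? Yes.
Axiom (T2/T3): check pairwise unions and intersections of members of τ.
All pairwise intersections and unions checked — each lies in τ. Therefore τ satisfies (T1), (T2), (T3): it IS a topology on X.
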